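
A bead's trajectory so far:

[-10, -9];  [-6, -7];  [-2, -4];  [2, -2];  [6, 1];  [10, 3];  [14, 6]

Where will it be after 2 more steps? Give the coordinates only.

[22, 11]

Step-to-step displacements: [+4, +2], [+4, +3], [+4, +2], [+4, +3], [+4, +2], [+4, +3] — a repeating cycle of length 2.
step 7: apply [+4, +2] → [18, 8]
step 8: apply [+4, +3] → [22, 11]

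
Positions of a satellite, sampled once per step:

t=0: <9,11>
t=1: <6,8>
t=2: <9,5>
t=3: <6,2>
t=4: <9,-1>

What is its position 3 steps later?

<6,-10>

First: cycles through 9, 6 every 2 steps. Step 7 lands at position 1 of the cycle → 6.
Second: linear, -3 per step → -10 at step 7.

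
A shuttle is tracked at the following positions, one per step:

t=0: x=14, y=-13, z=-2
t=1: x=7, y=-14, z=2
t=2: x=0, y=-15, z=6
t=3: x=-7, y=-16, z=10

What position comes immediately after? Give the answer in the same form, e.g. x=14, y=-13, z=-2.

x=-14, y=-17, z=14

Constant displacement of (-7, -1, +4) per step.
step 4: x=-7, y=-16, z=10 + (-7, -1, +4) → x=-14, y=-17, z=14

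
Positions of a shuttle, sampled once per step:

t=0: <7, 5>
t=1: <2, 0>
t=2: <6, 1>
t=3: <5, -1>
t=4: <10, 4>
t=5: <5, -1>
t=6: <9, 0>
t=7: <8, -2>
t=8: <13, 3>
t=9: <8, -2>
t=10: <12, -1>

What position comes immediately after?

The moves between consecutive positions are <-5, -5>, <+4, +1>, <-1, -2>, <+5, +5>, <-5, -5>, <+4, +1>, <-1, -2>, <+5, +5>, <-5, -5>, <+4, +1>; they repeat the 4-cycle [<-5, -5>, <+4, +1>, <-1, -2>, <+5, +5>].
step 11: apply <-1, -2> → <11, -3>

<11, -3>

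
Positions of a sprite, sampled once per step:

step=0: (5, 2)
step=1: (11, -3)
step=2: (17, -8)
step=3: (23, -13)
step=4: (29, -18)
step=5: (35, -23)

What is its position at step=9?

Constant displacement of (+6, -5) per step.
step 6: (35, -23) + (+6, -5) → (41, -28)
step 7: (41, -28) + (+6, -5) → (47, -33)
step 8: (47, -33) + (+6, -5) → (53, -38)
step 9: (53, -38) + (+6, -5) → (59, -43)

(59, -43)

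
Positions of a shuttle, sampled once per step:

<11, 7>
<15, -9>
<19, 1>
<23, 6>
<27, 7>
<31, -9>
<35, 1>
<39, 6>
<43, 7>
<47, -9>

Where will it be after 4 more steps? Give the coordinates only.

The first coordinate changes by +4 each step, so at step 13 it is 11 + 13·(4) = 63.
The second coordinate repeats the cycle [7, -9, 1, 6] with period 4; step 13 mod 4 = 1, giving -9.

<63, -9>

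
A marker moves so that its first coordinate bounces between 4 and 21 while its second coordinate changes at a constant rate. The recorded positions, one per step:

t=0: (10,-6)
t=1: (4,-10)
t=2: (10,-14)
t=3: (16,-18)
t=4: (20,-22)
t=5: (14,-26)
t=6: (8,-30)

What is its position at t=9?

The first coordinate reflects between 4 and 21, moving 6 per step.
  step 7: 8 → 6
  step 8: 6 → 12
  step 9: 12 → 18
The second coordinate changes by -4 each step: at step 9 it is -42.

(18,-42)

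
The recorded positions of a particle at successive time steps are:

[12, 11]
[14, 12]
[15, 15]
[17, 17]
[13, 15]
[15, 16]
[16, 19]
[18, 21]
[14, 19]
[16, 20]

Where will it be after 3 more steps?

[15, 23]

Step-to-step displacements: [+2, +1], [+1, +3], [+2, +2], [-4, -2], [+2, +1], [+1, +3], [+2, +2], [-4, -2], [+2, +1] — a repeating cycle of length 4.
step 10: apply [+1, +3] → [17, 23]
step 11: apply [+2, +2] → [19, 25]
step 12: apply [-4, -2] → [15, 23]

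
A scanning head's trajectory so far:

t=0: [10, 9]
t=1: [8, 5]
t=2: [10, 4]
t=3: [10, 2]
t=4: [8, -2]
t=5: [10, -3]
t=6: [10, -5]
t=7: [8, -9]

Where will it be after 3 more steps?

Step-to-step displacements: [-2, -4], [+2, -1], [+0, -2], [-2, -4], [+2, -1], [+0, -2], [-2, -4] — a repeating cycle of length 3.
step 8: apply [+2, -1] → [10, -10]
step 9: apply [+0, -2] → [10, -12]
step 10: apply [-2, -4] → [8, -16]

[8, -16]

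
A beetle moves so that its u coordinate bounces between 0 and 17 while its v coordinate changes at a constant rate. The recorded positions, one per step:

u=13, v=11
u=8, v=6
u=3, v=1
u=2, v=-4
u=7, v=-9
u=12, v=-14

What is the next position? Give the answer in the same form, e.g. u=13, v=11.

u=17, v=-19

The u coordinate travels 5 per step and bounces off the walls at 0 and 17.
  step 6: 12 → 17
The v coordinate changes by -5 each step: at step 6 it is -19.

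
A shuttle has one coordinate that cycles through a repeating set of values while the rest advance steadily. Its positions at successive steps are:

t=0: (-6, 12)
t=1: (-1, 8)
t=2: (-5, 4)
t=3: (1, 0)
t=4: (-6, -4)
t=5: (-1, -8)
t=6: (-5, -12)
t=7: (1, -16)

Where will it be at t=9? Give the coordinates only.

(-1, -24)

First: cycles through -6, -1, -5, 1 every 4 steps. Step 9 lands at position 1 of the cycle → -1.
Second: linear, -4 per step → -24 at step 9.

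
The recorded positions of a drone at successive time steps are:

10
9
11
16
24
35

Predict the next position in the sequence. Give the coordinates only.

Taking differences between consecutive positions: -1, +2, +5, +8, +11. These grow by +3 each step.
step 6: 35 + 14 → 49

49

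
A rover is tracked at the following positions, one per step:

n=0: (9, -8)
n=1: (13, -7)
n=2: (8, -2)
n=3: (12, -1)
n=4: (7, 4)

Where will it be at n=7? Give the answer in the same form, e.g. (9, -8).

Step-to-step displacements: (+4, +1), (-5, +5), (+4, +1), (-5, +5) — a repeating cycle of length 2.
step 5: apply (+4, +1) → (11, 5)
step 6: apply (-5, +5) → (6, 10)
step 7: apply (+4, +1) → (10, 11)

(10, 11)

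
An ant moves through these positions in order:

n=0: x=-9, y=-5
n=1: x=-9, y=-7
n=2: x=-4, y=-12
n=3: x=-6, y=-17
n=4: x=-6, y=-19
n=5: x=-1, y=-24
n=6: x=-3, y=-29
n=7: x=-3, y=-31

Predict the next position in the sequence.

Differencing gives (+0, -2), (+5, -5), (-2, -5), (+0, -2), (+5, -5), (-2, -5), (+0, -2). This is the pattern (+0, -2), (+5, -5), (-2, -5) repeated.
step 8: apply (+5, -5) → x=2, y=-36

x=2, y=-36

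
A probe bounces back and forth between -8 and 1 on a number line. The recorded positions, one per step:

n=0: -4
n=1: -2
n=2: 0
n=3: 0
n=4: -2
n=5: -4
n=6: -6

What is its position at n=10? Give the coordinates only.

The value travels 2 per step and bounces off the walls at -8 and 1.
  step 7: -6 → -8
  step 8: -8 → -6
  step 9: -6 → -4
  step 10: -4 → -2

-2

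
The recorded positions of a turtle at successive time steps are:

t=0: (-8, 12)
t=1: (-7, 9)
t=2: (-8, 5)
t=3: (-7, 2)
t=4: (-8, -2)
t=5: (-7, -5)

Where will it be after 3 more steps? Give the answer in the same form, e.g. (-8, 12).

(-8, -16)

Differencing gives (+1, -3), (-1, -4), (+1, -3), (-1, -4), (+1, -3). This is the pattern (+1, -3), (-1, -4) repeated.
step 6: apply (-1, -4) → (-8, -9)
step 7: apply (+1, -3) → (-7, -12)
step 8: apply (-1, -4) → (-8, -16)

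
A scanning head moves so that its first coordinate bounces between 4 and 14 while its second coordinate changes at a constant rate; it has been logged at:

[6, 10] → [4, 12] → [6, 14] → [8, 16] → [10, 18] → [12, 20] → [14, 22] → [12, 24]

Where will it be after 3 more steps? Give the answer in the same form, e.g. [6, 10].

[6, 30]

The first coordinate reflects between 4 and 14, moving 2 per step.
  step 8: 12 → 10
  step 9: 10 → 8
  step 10: 8 → 6
The second coordinate changes by +2 each step: at step 10 it is 30.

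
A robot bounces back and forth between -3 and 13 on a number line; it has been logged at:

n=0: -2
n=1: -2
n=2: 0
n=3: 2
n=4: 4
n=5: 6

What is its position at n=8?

The value reflects between -3 and 13, moving 2 per step.
  step 6: 6 → 8
  step 7: 8 → 10
  step 8: 10 → 12

12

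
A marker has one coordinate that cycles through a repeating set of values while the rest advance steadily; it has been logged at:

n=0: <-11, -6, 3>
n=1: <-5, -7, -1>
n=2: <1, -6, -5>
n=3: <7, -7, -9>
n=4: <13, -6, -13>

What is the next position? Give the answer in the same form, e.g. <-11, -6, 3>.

The first coordinate changes by +6 each step, so at step 5 it is -11 + 5·(6) = 19.
The second coordinate repeats the cycle [-6, -7] with period 2; step 5 mod 2 = 1, giving -7.
The third coordinate changes by -4 each step, so at step 5 it is 3 + 5·(-4) = -17.

<19, -7, -17>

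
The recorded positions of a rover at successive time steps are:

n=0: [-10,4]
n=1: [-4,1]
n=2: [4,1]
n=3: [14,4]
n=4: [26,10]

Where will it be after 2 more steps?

[56,31]

Successive displacements: [+6,-3], [+8,+0], [+10,+3], [+12,+6] — each changes by [+2,+3].
step 5: [26,10] + [+14,+9] → [40,19]
step 6: [40,19] + [+16,+12] → [56,31]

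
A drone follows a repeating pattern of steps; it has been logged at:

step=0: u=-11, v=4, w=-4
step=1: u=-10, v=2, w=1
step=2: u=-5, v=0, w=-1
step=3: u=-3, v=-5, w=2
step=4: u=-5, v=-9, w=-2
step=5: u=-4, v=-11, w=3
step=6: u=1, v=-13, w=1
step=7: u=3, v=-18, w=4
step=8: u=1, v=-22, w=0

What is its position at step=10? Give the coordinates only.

The moves between consecutive positions are (+1,-2,+5), (+5,-2,-2), (+2,-5,+3), (-2,-4,-4), (+1,-2,+5), (+5,-2,-2), (+2,-5,+3), (-2,-4,-4); they repeat the 4-cycle [(+1,-2,+5), (+5,-2,-2), (+2,-5,+3), (-2,-4,-4)].
step 9: apply (+1,-2,+5) → u=2, v=-24, w=5
step 10: apply (+5,-2,-2) → u=7, v=-26, w=3

u=7, v=-26, w=3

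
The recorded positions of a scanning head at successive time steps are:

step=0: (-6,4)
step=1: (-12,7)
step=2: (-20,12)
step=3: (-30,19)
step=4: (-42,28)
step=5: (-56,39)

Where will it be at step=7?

Taking differences between consecutive positions: (-6,+3), (-8,+5), (-10,+7), (-12,+9), (-14,+11). These grow by (-2,+2) each step.
step 6: (-56,39) + (-16,+13) → (-72,52)
step 7: (-72,52) + (-18,+15) → (-90,67)

(-90,67)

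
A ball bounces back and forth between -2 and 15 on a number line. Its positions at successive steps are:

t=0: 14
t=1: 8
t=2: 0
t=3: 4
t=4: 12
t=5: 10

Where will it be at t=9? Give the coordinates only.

12

The value reflects between -2 and 15, moving 8 per step.
  step 6: 10 → 2
  step 7: 2 → 2
  step 8: 2 → 10
  step 9: 10 → 12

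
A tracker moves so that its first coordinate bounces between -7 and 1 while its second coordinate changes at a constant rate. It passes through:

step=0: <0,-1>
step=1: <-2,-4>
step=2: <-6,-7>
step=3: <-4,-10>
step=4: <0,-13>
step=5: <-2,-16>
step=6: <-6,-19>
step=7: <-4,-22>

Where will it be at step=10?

The first coordinate travels 4 per step and bounces off the walls at -7 and 1.
  step 8: -4 → 0
  step 9: 0 → -2
  step 10: -2 → -6
The second coordinate changes by -3 each step: at step 10 it is -31.

<-6,-31>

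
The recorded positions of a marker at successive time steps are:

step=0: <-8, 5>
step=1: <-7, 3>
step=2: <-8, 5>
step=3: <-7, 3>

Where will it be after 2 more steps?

Consecutive displacements <+1, -2>, <-1, +2>, <+1, -2> scale by a factor of -1 each step.
step 4: <-7, 3> + <-1, +2> → <-8, 5>
step 5: <-8, 5> + <+1, -2> → <-7, 3>

<-7, 3>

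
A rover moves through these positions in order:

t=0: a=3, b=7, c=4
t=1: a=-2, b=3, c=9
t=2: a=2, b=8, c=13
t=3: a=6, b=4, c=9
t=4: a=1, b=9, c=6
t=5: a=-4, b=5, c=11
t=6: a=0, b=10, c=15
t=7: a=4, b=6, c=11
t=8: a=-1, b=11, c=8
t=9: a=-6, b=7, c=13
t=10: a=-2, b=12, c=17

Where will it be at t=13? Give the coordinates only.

Differencing gives (-5, -4, +5), (+4, +5, +4), (+4, -4, -4), (-5, +5, -3), (-5, -4, +5), (+4, +5, +4), (+4, -4, -4), (-5, +5, -3), (-5, -4, +5), (+4, +5, +4). This is the pattern (-5, -4, +5), (+4, +5, +4), (+4, -4, -4), (-5, +5, -3) repeated.
step 11: apply (+4, -4, -4) → a=2, b=8, c=13
step 12: apply (-5, +5, -3) → a=-3, b=13, c=10
step 13: apply (-5, -4, +5) → a=-8, b=9, c=15

a=-8, b=9, c=15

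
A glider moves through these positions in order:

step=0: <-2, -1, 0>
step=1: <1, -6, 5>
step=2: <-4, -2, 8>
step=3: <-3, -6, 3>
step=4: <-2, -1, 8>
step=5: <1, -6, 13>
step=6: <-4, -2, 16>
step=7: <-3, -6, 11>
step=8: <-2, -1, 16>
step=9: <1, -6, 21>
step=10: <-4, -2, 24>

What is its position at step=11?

The moves between consecutive positions are <+3, -5, +5>, <-5, +4, +3>, <+1, -4, -5>, <+1, +5, +5>, <+3, -5, +5>, <-5, +4, +3>, <+1, -4, -5>, <+1, +5, +5>, <+3, -5, +5>, <-5, +4, +3>; they repeat the 4-cycle [<+3, -5, +5>, <-5, +4, +3>, <+1, -4, -5>, <+1, +5, +5>].
step 11: apply <+1, -4, -5> → <-3, -6, 19>

<-3, -6, 19>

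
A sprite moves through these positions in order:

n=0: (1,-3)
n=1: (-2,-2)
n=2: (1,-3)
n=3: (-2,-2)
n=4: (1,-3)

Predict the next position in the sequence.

(-2,-2)

Consecutive displacements (-3,+1), (+3,-1), (-3,+1), (+3,-1) scale by a factor of -1 each step.
step 5: (1,-3) + (-3,+1) → (-2,-2)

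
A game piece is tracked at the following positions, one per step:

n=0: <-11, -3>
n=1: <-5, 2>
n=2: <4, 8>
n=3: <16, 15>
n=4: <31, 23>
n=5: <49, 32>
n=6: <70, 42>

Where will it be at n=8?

<121, 65>

Taking differences between consecutive positions: <+6, +5>, <+9, +6>, <+12, +7>, <+15, +8>, <+18, +9>, <+21, +10>. These grow by <+3, +1> each step.
step 7: <70, 42> + <+24, +11> → <94, 53>
step 8: <94, 53> + <+27, +12> → <121, 65>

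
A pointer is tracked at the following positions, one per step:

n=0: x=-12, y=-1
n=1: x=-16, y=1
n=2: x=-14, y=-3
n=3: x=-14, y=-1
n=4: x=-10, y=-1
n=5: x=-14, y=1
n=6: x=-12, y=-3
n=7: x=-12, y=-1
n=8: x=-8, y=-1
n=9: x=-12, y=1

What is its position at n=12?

x=-6, y=-1

Step-to-step displacements: (-4, +2), (+2, -4), (+0, +2), (+4, +0), (-4, +2), (+2, -4), (+0, +2), (+4, +0), (-4, +2) — a repeating cycle of length 4.
step 10: apply (+2, -4) → x=-10, y=-3
step 11: apply (+0, +2) → x=-10, y=-1
step 12: apply (+4, +0) → x=-6, y=-1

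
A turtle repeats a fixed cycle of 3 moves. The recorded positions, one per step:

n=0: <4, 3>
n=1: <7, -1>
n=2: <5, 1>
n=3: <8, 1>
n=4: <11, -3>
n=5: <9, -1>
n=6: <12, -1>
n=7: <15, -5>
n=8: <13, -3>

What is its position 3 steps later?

<17, -5>

Step-to-step displacements: <+3, -4>, <-2, +2>, <+3, +0>, <+3, -4>, <-2, +2>, <+3, +0>, <+3, -4>, <-2, +2> — a repeating cycle of length 3.
step 9: apply <+3, +0> → <16, -3>
step 10: apply <+3, -4> → <19, -7>
step 11: apply <-2, +2> → <17, -5>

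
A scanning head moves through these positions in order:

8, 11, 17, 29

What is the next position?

53

Consecutive displacements +3, +6, +12 scale by a factor of 2 each step.
step 4: 29 + 24 → 53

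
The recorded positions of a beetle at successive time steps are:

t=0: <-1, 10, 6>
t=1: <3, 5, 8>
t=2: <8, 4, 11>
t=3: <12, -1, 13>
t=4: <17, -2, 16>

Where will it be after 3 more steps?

Differencing gives <+4, -5, +2>, <+5, -1, +3>, <+4, -5, +2>, <+5, -1, +3>. This is the pattern <+4, -5, +2>, <+5, -1, +3> repeated.
step 5: apply <+4, -5, +2> → <21, -7, 18>
step 6: apply <+5, -1, +3> → <26, -8, 21>
step 7: apply <+4, -5, +2> → <30, -13, 23>

<30, -13, 23>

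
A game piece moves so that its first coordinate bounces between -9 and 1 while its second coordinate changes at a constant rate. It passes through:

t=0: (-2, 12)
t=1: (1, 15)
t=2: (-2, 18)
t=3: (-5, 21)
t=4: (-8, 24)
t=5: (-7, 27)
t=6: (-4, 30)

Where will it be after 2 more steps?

The first coordinate reflects between -9 and 1, moving 3 per step.
  step 7: -4 → -1
  step 8: -1 → 0
The second coordinate changes by +3 each step: at step 8 it is 36.

(0, 36)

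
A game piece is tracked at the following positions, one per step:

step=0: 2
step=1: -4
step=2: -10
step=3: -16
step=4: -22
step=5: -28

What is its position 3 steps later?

-46

The position changes by -6 every step.
step 6: -28 − 6 → -34
step 7: -34 − 6 → -40
step 8: -40 − 6 → -46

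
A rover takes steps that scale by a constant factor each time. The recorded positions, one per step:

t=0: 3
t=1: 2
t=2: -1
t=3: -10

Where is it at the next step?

-37

Consecutive displacements -1, -3, -9 scale by a factor of 3 each step.
step 4: -10 − 27 → -37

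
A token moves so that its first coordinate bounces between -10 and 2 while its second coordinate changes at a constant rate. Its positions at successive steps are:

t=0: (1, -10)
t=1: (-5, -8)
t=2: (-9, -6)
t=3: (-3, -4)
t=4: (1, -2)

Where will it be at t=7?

(-3, 4)

The first coordinate reflects between -10 and 2, moving 6 per step.
  step 5: 1 → -5
  step 6: -5 → -9
  step 7: -9 → -3
The second coordinate changes by +2 each step: at step 7 it is 4.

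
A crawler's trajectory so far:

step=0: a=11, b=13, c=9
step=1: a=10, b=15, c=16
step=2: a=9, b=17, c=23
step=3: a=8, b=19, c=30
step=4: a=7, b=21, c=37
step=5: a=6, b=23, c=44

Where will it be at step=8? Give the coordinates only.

Constant displacement of (-1, +2, +7) per step.
step 6: a=6, b=23, c=44 + (-1, +2, +7) → a=5, b=25, c=51
step 7: a=5, b=25, c=51 + (-1, +2, +7) → a=4, b=27, c=58
step 8: a=4, b=27, c=58 + (-1, +2, +7) → a=3, b=29, c=65

a=3, b=29, c=65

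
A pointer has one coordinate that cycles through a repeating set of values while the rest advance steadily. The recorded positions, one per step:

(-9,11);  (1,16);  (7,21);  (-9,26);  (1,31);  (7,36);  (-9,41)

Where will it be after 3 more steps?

The first coordinate repeats the cycle [-9, 1, 7] with period 3; step 9 mod 3 = 0, giving -9.
The second coordinate changes by +5 each step, so at step 9 it is 11 + 9·(5) = 56.

(-9,56)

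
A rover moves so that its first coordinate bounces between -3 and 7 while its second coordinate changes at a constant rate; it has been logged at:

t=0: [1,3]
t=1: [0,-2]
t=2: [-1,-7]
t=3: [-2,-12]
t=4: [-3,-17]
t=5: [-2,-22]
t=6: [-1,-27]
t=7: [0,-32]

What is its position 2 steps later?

[2,-42]

The first coordinate reflects between -3 and 7, moving 1 per step.
  step 8: 0 → 1
  step 9: 1 → 2
The second coordinate changes by -5 each step: at step 9 it is -42.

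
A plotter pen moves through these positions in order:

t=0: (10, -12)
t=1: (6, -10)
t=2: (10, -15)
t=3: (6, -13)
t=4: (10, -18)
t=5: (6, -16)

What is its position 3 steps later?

The moves between consecutive positions are (-4, +2), (+4, -5), (-4, +2), (+4, -5), (-4, +2); they repeat the 2-cycle [(-4, +2), (+4, -5)].
step 6: apply (+4, -5) → (10, -21)
step 7: apply (-4, +2) → (6, -19)
step 8: apply (+4, -5) → (10, -24)

(10, -24)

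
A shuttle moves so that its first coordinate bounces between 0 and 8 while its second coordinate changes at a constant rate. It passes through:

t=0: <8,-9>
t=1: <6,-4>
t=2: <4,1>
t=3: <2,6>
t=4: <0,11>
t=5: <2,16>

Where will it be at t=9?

<6,36>

The first coordinate reflects between 0 and 8, moving 2 per step.
  step 6: 2 → 4
  step 7: 4 → 6
  step 8: 6 → 8
  step 9: 8 → 6
The second coordinate changes by +5 each step: at step 9 it is 36.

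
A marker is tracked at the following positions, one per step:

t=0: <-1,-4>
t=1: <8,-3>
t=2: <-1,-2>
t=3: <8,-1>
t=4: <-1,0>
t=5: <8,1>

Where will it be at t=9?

<8,5>

The first coordinate repeats the cycle [-1, 8] with period 2; step 9 mod 2 = 1, giving 8.
The second coordinate changes by +1 each step, so at step 9 it is -4 + 9·(1) = 5.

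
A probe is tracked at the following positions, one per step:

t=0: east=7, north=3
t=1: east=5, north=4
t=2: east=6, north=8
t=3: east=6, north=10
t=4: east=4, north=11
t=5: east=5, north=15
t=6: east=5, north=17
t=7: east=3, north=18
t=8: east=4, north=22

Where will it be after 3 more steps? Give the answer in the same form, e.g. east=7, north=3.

east=3, north=29

The moves between consecutive positions are (-2, +1), (+1, +4), (+0, +2), (-2, +1), (+1, +4), (+0, +2), (-2, +1), (+1, +4); they repeat the 3-cycle [(-2, +1), (+1, +4), (+0, +2)].
step 9: apply (+0, +2) → east=4, north=24
step 10: apply (-2, +1) → east=2, north=25
step 11: apply (+1, +4) → east=3, north=29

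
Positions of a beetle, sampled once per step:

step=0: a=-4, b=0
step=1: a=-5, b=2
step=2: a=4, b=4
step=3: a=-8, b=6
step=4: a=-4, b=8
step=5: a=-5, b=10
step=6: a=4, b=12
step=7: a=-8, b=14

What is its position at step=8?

a=-4, b=16

The a coordinate repeats the cycle [-4, -5, 4, -8] with period 4; step 8 mod 4 = 0, giving -4.
The b coordinate changes by +2 each step, so at step 8 it is 0 + 8·(2) = 16.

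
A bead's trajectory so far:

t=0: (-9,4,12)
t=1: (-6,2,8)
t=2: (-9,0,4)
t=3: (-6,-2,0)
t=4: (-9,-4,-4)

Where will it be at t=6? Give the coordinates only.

First: cycles through -9, -6 every 2 steps. Step 6 lands at position 0 of the cycle → -9.
Second: linear, -2 per step → -8 at step 6.
Third: linear, -4 per step → -12 at step 6.

(-9,-8,-12)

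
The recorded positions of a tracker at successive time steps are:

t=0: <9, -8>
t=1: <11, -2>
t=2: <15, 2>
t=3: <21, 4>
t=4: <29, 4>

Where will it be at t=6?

<51, -2>

First differences are <+2, +6>, <+4, +4>, <+6, +2>, <+8, +0>; their common second difference is <+2, -2> (constant acceleration).
step 5: <29, 4> + <+10, -2> → <39, 2>
step 6: <39, 2> + <+12, -4> → <51, -2>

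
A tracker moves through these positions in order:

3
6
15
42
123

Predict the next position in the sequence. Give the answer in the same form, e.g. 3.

366

Step-to-step displacements: +3, +9, +27, +81; each is 3× the previous.
step 5: 123 + 243 → 366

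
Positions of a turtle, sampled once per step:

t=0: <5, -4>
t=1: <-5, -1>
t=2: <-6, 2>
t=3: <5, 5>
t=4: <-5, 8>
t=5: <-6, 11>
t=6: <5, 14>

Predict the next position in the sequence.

<-5, 17>

The first coordinate repeats the cycle [5, -5, -6] with period 3; step 7 mod 3 = 1, giving -5.
The second coordinate changes by +3 each step, so at step 7 it is -4 + 7·(3) = 17.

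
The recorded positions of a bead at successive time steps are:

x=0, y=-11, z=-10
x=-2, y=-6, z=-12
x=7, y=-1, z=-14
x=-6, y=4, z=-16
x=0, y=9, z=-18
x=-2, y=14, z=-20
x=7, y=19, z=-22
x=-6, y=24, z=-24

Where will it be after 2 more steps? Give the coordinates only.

The x coordinate repeats the cycle [0, -2, 7, -6] with period 4; step 9 mod 4 = 1, giving -2.
The y coordinate changes by +5 each step, so at step 9 it is -11 + 9·(5) = 34.
The z coordinate changes by -2 each step, so at step 9 it is -10 + 9·(-2) = -28.

x=-2, y=34, z=-28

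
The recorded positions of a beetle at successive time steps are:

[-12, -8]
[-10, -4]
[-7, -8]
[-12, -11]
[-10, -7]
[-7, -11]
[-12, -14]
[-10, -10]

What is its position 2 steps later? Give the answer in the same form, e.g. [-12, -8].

Step-to-step displacements: [+2, +4], [+3, -4], [-5, -3], [+2, +4], [+3, -4], [-5, -3], [+2, +4] — a repeating cycle of length 3.
step 8: apply [+3, -4] → [-7, -14]
step 9: apply [-5, -3] → [-12, -17]

[-12, -17]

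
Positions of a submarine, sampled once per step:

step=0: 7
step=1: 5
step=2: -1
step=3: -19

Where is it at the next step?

-73

Consecutive displacements -2, -6, -18 scale by a factor of 3 each step.
step 4: -19 − 54 → -73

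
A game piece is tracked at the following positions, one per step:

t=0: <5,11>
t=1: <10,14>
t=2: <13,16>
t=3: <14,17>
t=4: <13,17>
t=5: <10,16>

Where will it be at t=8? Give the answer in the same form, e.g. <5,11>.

<-11,7>

Taking differences between consecutive positions: <+5,+3>, <+3,+2>, <+1,+1>, <-1,+0>, <-3,-1>. These grow by <-2,-1> each step.
step 6: <10,16> + <-5,-2> → <5,14>
step 7: <5,14> + <-7,-3> → <-2,11>
step 8: <-2,11> + <-9,-4> → <-11,7>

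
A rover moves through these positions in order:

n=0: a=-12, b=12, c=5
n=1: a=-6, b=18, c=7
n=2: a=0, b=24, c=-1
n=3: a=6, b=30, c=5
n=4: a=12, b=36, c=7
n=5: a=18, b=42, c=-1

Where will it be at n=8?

a=36, b=60, c=-1

A: linear, +6 per step → 36 at step 8.
B: linear, +6 per step → 60 at step 8.
C: cycles through 5, 7, -1 every 3 steps. Step 8 lands at position 2 of the cycle → -1.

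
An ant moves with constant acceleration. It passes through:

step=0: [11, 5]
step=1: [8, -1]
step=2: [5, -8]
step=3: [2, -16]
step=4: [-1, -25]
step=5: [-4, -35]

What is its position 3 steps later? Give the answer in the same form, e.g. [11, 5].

[-13, -71]

First differences are [-3, -6], [-3, -7], [-3, -8], [-3, -9], [-3, -10]; their common second difference is [+0, -1] (constant acceleration).
step 6: [-4, -35] + [-3, -11] → [-7, -46]
step 7: [-7, -46] + [-3, -12] → [-10, -58]
step 8: [-10, -58] + [-3, -13] → [-13, -71]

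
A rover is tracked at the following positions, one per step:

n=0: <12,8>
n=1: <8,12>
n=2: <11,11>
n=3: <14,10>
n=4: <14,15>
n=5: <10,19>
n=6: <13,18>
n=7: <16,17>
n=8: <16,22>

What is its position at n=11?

<18,24>

Differencing gives <-4,+4>, <+3,-1>, <+3,-1>, <+0,+5>, <-4,+4>, <+3,-1>, <+3,-1>, <+0,+5>. This is the pattern <-4,+4>, <+3,-1>, <+3,-1>, <+0,+5> repeated.
step 9: apply <-4,+4> → <12,26>
step 10: apply <+3,-1> → <15,25>
step 11: apply <+3,-1> → <18,24>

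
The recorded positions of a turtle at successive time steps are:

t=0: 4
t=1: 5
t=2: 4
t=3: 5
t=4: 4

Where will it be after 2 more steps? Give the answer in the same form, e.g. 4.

4

The jumps are +1, -1, +1, -1 — a geometric progression with ratio -1.
step 5: 4 + 1 → 5
step 6: 5 − 1 → 4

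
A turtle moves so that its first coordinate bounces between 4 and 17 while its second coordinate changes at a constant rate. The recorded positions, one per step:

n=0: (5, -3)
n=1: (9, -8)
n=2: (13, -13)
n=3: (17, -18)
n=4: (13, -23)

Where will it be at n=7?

The first coordinate travels 4 per step and bounces off the walls at 4 and 17.
  step 5: 13 → 9
  step 6: 9 → 5
  step 7: 5 → 7
The second coordinate changes by -5 each step: at step 7 it is -38.

(7, -38)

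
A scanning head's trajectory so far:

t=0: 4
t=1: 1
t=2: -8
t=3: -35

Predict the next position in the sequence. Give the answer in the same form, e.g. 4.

The jumps are -3, -9, -27 — a geometric progression with ratio 3.
step 4: -35 − 81 → -116

-116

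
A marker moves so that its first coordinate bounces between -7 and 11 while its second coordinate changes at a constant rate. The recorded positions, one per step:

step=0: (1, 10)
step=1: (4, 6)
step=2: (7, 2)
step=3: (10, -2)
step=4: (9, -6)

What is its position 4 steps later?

The first coordinate travels 3 per step and bounces off the walls at -7 and 11.
  step 5: 9 → 6
  step 6: 6 → 3
  step 7: 3 → 0
  step 8: 0 → -3
The second coordinate changes by -4 each step: at step 8 it is -22.

(-3, -22)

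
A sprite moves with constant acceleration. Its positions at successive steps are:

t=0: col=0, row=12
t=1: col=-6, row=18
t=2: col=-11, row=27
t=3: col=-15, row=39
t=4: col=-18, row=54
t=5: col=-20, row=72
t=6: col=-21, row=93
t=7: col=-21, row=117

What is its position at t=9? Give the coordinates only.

First differences are (-6,+6), (-5,+9), (-4,+12), (-3,+15), (-2,+18), (-1,+21), (+0,+24); their common second difference is (+1,+3) (constant acceleration).
step 8: col=-21, row=117 + (+1,+27) → col=-20, row=144
step 9: col=-20, row=144 + (+2,+30) → col=-18, row=174

col=-18, row=174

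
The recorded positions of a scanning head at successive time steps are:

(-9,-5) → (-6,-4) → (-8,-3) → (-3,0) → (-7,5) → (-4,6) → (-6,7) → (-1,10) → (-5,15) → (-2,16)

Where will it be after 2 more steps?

(1,20)

The moves between consecutive positions are (+3,+1), (-2,+1), (+5,+3), (-4,+5), (+3,+1), (-2,+1), (+5,+3), (-4,+5), (+3,+1); they repeat the 4-cycle [(+3,+1), (-2,+1), (+5,+3), (-4,+5)].
step 10: apply (-2,+1) → (-4,17)
step 11: apply (+5,+3) → (1,20)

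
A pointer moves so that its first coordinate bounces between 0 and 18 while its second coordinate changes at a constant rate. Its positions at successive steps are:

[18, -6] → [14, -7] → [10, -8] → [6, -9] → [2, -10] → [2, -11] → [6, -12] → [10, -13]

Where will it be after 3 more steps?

[14, -16]

The first coordinate travels 4 per step and bounces off the walls at 0 and 18.
  step 8: 10 → 14
  step 9: 14 → 18
  step 10: 18 → 14
The second coordinate changes by -1 each step: at step 10 it is -16.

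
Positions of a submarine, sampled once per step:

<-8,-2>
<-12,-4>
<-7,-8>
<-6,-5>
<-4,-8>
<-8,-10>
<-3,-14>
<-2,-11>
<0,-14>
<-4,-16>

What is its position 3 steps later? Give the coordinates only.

Differencing gives <-4,-2>, <+5,-4>, <+1,+3>, <+2,-3>, <-4,-2>, <+5,-4>, <+1,+3>, <+2,-3>, <-4,-2>. This is the pattern <-4,-2>, <+5,-4>, <+1,+3>, <+2,-3> repeated.
step 10: apply <+5,-4> → <1,-20>
step 11: apply <+1,+3> → <2,-17>
step 12: apply <+2,-3> → <4,-20>

<4,-20>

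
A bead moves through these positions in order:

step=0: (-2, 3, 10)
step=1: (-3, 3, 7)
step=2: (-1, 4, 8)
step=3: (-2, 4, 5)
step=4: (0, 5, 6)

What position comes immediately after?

(-1, 5, 3)

Differencing gives (-1, +0, -3), (+2, +1, +1), (-1, +0, -3), (+2, +1, +1). This is the pattern (-1, +0, -3), (+2, +1, +1) repeated.
step 5: apply (-1, +0, -3) → (-1, 5, 3)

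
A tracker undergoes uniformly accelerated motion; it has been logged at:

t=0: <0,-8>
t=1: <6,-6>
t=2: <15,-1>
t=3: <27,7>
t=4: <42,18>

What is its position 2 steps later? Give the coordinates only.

<81,49>

Taking differences between consecutive positions: <+6,+2>, <+9,+5>, <+12,+8>, <+15,+11>. These grow by <+3,+3> each step.
step 5: <42,18> + <+18,+14> → <60,32>
step 6: <60,32> + <+21,+17> → <81,49>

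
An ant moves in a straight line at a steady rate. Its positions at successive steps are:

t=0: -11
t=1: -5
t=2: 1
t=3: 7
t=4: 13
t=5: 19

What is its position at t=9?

Constant displacement of +6 per step.
step 6: 19 + 6 → 25
step 7: 25 + 6 → 31
step 8: 31 + 6 → 37
step 9: 37 + 6 → 43

43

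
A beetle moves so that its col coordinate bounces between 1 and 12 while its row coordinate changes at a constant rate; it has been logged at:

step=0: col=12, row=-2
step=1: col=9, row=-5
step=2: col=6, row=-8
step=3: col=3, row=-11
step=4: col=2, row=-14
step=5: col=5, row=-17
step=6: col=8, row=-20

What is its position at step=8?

col=10, row=-26

The col coordinate travels 3 per step and bounces off the walls at 1 and 12.
  step 7: 8 → 11
  step 8: 11 → 10
The row coordinate changes by -3 each step: at step 8 it is -26.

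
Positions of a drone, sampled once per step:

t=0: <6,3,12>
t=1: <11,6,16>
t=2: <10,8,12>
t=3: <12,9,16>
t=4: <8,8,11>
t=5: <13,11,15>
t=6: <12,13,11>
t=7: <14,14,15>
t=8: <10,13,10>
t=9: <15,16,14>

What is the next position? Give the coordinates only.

Step-to-step displacements: <+5,+3,+4>, <-1,+2,-4>, <+2,+1,+4>, <-4,-1,-5>, <+5,+3,+4>, <-1,+2,-4>, <+2,+1,+4>, <-4,-1,-5>, <+5,+3,+4> — a repeating cycle of length 4.
step 10: apply <-1,+2,-4> → <14,18,10>

<14,18,10>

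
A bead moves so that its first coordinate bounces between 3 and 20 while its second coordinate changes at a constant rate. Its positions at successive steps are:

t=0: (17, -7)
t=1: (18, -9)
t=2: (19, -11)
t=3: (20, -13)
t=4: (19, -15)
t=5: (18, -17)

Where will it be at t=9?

The first coordinate reflects between 3 and 20, moving 1 per step.
  step 6: 18 → 17
  step 7: 17 → 16
  step 8: 16 → 15
  step 9: 15 → 14
The second coordinate changes by -2 each step: at step 9 it is -25.

(14, -25)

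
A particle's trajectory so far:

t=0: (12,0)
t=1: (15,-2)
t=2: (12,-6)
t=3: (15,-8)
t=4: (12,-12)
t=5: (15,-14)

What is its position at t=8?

Step-to-step displacements: (+3,-2), (-3,-4), (+3,-2), (-3,-4), (+3,-2) — a repeating cycle of length 2.
step 6: apply (-3,-4) → (12,-18)
step 7: apply (+3,-2) → (15,-20)
step 8: apply (-3,-4) → (12,-24)

(12,-24)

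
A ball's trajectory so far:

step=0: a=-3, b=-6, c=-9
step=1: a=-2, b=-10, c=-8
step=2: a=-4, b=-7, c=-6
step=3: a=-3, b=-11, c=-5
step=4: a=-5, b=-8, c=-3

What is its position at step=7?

a=-5, b=-13, c=1

Differencing gives (+1, -4, +1), (-2, +3, +2), (+1, -4, +1), (-2, +3, +2). This is the pattern (+1, -4, +1), (-2, +3, +2) repeated.
step 5: apply (+1, -4, +1) → a=-4, b=-12, c=-2
step 6: apply (-2, +3, +2) → a=-6, b=-9, c=0
step 7: apply (+1, -4, +1) → a=-5, b=-13, c=1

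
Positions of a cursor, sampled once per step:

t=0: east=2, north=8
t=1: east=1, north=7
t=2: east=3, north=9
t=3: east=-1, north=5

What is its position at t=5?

Consecutive displacements (-1,-1), (+2,+2), (-4,-4) scale by a factor of -2 each step.
step 4: east=-1, north=5 + (+8,+8) → east=7, north=13
step 5: east=7, north=13 + (-16,-16) → east=-9, north=-3

east=-9, north=-3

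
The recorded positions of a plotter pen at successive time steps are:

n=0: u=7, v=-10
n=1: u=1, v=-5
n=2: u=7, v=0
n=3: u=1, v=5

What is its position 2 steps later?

U: cycles through 7, 1 every 2 steps. Step 5 lands at position 1 of the cycle → 1.
V: linear, +5 per step → 15 at step 5.

u=1, v=15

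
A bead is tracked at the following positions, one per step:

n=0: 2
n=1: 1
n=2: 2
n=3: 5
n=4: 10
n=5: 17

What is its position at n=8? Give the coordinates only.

First differences are -1, +1, +3, +5, +7; their common second difference is +2 (constant acceleration).
step 6: 17 + 9 → 26
step 7: 26 + 11 → 37
step 8: 37 + 13 → 50

50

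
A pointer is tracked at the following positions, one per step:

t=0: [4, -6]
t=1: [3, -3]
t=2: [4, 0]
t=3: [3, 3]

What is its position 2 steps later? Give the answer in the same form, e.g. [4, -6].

[3, 9]

The first coordinate repeats the cycle [4, 3] with period 2; step 5 mod 2 = 1, giving 3.
The second coordinate changes by +3 each step, so at step 5 it is -6 + 5·(3) = 9.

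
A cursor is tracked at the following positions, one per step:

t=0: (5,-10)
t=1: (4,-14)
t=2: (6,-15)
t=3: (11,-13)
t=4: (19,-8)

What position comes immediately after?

(30,0)

Successive displacements: (-1,-4), (+2,-1), (+5,+2), (+8,+5) — each changes by (+3,+3).
step 5: (19,-8) + (+11,+8) → (30,0)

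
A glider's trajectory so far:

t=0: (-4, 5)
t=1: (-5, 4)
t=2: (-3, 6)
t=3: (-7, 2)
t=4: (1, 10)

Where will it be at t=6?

The jumps are (-1, -1), (+2, +2), (-4, -4), (+8, +8) — a geometric progression with ratio -2.
step 5: (1, 10) + (-16, -16) → (-15, -6)
step 6: (-15, -6) + (+32, +32) → (17, 26)

(17, 26)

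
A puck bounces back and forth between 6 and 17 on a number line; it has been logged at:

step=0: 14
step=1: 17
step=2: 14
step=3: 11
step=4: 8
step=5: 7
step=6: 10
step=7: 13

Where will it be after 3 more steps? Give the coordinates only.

12

The value travels 3 per step and bounces off the walls at 6 and 17.
  step 8: 13 → 16
  step 9: 16 → 15
  step 10: 15 → 12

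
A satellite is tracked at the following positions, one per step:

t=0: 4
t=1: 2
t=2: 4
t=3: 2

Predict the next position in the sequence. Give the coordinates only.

Step-to-step displacements: -2, +2, -2; each is -1× the previous.
step 4: 2 + 2 → 4

4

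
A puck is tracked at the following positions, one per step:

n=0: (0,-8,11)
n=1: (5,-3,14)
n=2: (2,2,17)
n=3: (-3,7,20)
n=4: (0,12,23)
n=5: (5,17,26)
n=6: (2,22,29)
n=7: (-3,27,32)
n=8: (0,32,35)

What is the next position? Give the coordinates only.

First: cycles through 0, 5, 2, -3 every 4 steps. Step 9 lands at position 1 of the cycle → 5.
Second: linear, +5 per step → 37 at step 9.
Third: linear, +3 per step → 38 at step 9.

(5,37,38)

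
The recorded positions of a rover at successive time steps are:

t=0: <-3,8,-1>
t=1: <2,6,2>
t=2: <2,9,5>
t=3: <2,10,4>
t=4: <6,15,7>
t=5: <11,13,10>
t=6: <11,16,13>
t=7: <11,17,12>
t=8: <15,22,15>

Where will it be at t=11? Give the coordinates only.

<20,24,20>

The moves between consecutive positions are <+5,-2,+3>, <+0,+3,+3>, <+0,+1,-1>, <+4,+5,+3>, <+5,-2,+3>, <+0,+3,+3>, <+0,+1,-1>, <+4,+5,+3>; they repeat the 4-cycle [<+5,-2,+3>, <+0,+3,+3>, <+0,+1,-1>, <+4,+5,+3>].
step 9: apply <+5,-2,+3> → <20,20,18>
step 10: apply <+0,+3,+3> → <20,23,21>
step 11: apply <+0,+1,-1> → <20,24,20>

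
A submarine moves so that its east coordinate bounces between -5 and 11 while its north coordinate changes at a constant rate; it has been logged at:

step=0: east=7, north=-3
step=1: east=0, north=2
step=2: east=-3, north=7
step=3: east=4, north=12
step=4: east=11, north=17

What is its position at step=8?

The east coordinate travels 7 per step and bounces off the walls at -5 and 11.
  step 5: 11 → 4
  step 6: 4 → -3
  step 7: -3 → 0
  step 8: 0 → 7
The north coordinate changes by +5 each step: at step 8 it is 37.

east=7, north=37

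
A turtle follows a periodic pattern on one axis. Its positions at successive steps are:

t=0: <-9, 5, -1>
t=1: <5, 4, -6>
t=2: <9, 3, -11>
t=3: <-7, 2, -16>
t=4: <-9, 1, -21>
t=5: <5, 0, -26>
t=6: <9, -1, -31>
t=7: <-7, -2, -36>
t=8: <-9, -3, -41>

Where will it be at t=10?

First: cycles through -9, 5, 9, -7 every 4 steps. Step 10 lands at position 2 of the cycle → 9.
Second: linear, -1 per step → -5 at step 10.
Third: linear, -5 per step → -51 at step 10.

<9, -5, -51>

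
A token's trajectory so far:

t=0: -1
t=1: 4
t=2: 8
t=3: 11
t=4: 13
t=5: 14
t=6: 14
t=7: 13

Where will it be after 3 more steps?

First differences are +5, +4, +3, +2, +1, +0, -1; their common second difference is -1 (constant acceleration).
step 8: 13 − 2 → 11
step 9: 11 − 3 → 8
step 10: 8 − 4 → 4

4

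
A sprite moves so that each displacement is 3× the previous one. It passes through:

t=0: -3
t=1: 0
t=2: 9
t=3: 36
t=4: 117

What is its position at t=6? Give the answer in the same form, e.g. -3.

1089

Step-to-step displacements: +3, +9, +27, +81; each is 3× the previous.
step 5: 117 + 243 → 360
step 6: 360 + 729 → 1089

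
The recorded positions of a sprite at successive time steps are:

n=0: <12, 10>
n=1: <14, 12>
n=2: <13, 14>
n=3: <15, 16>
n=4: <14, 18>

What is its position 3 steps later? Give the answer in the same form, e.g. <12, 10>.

<17, 24>

Differencing gives <+2, +2>, <-1, +2>, <+2, +2>, <-1, +2>. This is the pattern <+2, +2>, <-1, +2> repeated.
step 5: apply <+2, +2> → <16, 20>
step 6: apply <-1, +2> → <15, 22>
step 7: apply <+2, +2> → <17, 24>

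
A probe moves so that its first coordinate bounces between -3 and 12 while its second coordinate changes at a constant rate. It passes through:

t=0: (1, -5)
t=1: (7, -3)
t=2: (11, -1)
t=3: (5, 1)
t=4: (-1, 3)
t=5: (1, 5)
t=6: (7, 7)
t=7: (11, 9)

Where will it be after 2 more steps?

(-1, 13)

The first coordinate travels 6 per step and bounces off the walls at -3 and 12.
  step 8: 11 → 5
  step 9: 5 → -1
The second coordinate changes by +2 each step: at step 9 it is 13.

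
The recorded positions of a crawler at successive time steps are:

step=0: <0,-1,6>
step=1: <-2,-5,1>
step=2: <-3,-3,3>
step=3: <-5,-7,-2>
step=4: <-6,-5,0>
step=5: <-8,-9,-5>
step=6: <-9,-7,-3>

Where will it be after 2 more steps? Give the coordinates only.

<-12,-9,-6>

Differencing gives <-2,-4,-5>, <-1,+2,+2>, <-2,-4,-5>, <-1,+2,+2>, <-2,-4,-5>, <-1,+2,+2>. This is the pattern <-2,-4,-5>, <-1,+2,+2> repeated.
step 7: apply <-2,-4,-5> → <-11,-11,-8>
step 8: apply <-1,+2,+2> → <-12,-9,-6>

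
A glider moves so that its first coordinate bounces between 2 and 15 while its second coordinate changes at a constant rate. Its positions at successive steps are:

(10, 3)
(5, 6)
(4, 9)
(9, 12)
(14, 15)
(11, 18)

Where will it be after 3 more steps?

The first coordinate reflects between 2 and 15, moving 5 per step.
  step 6: 11 → 6
  step 7: 6 → 3
  step 8: 3 → 8
The second coordinate changes by +3 each step: at step 8 it is 27.

(8, 27)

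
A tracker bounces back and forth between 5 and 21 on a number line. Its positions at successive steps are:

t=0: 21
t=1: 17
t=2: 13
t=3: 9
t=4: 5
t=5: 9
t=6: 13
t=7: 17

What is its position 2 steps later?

17

The value reflects between 5 and 21, moving 4 per step.
  step 8: 17 → 21
  step 9: 21 → 17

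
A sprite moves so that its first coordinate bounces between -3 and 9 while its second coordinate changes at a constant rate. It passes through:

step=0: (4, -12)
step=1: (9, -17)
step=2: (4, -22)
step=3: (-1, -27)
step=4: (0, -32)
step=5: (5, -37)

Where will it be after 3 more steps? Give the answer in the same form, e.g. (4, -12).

(-2, -52)

The first coordinate reflects between -3 and 9, moving 5 per step.
  step 6: 5 → 8
  step 7: 8 → 3
  step 8: 3 → -2
The second coordinate changes by -5 each step: at step 8 it is -52.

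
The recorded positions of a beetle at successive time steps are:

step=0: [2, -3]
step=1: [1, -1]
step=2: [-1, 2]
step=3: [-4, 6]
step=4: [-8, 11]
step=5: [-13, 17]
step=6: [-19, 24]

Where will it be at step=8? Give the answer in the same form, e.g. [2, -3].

Taking differences between consecutive positions: [-1, +2], [-2, +3], [-3, +4], [-4, +5], [-5, +6], [-6, +7]. These grow by [-1, +1] each step.
step 7: [-19, 24] + [-7, +8] → [-26, 32]
step 8: [-26, 32] + [-8, +9] → [-34, 41]

[-34, 41]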